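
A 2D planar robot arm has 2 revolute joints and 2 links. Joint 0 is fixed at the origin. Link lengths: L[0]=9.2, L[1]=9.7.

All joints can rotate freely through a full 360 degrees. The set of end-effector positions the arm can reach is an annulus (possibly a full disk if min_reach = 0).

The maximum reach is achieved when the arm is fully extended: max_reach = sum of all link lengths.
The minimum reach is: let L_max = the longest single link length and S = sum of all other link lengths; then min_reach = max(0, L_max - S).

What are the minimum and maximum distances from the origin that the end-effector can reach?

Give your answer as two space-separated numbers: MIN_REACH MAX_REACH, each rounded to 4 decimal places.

Answer: 0.5000 18.9000

Derivation:
Link lengths: [9.2, 9.7]
max_reach = 9.2 + 9.7 = 18.9
L_max = max([9.2, 9.7]) = 9.7
S (sum of others) = 18.9 - 9.7 = 9.2
min_reach = max(0, 9.7 - 9.2) = max(0, 0.5) = 0.5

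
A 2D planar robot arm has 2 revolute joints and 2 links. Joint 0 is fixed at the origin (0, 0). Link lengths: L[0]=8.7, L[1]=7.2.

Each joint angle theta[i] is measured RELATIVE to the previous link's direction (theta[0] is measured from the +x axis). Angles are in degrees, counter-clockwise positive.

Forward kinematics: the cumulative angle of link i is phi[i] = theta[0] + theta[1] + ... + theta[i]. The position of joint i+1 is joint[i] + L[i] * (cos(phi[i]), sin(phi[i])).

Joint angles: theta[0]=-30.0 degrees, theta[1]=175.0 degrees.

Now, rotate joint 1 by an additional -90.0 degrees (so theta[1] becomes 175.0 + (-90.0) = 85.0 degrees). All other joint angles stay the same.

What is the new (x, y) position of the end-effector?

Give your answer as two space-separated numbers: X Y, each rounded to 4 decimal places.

joint[0] = (0.0000, 0.0000)  (base)
link 0: phi[0] = -30 = -30 deg
  cos(-30 deg) = 0.8660, sin(-30 deg) = -0.5000
  joint[1] = (0.0000, 0.0000) + 8.7 * (0.8660, -0.5000) = (0.0000 + 7.5344, 0.0000 + -4.3500) = (7.5344, -4.3500)
link 1: phi[1] = -30 + 85 = 55 deg
  cos(55 deg) = 0.5736, sin(55 deg) = 0.8192
  joint[2] = (7.5344, -4.3500) + 7.2 * (0.5736, 0.8192) = (7.5344 + 4.1298, -4.3500 + 5.8979) = (11.6642, 1.5479)
End effector: (11.6642, 1.5479)

Answer: 11.6642 1.5479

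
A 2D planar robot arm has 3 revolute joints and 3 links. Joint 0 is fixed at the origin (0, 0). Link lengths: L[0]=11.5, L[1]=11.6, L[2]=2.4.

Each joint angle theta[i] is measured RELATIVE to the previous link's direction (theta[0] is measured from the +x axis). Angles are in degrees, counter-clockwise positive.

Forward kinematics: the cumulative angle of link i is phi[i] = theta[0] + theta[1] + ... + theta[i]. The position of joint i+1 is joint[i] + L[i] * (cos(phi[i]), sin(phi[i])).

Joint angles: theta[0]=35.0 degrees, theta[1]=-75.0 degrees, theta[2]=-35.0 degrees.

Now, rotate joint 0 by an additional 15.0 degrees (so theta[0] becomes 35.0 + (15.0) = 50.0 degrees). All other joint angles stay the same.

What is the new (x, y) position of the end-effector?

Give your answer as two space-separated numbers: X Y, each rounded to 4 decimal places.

Answer: 19.1052 1.8287

Derivation:
joint[0] = (0.0000, 0.0000)  (base)
link 0: phi[0] = 50 = 50 deg
  cos(50 deg) = 0.6428, sin(50 deg) = 0.7660
  joint[1] = (0.0000, 0.0000) + 11.5 * (0.6428, 0.7660) = (0.0000 + 7.3921, 0.0000 + 8.8095) = (7.3921, 8.8095)
link 1: phi[1] = 50 + -75 = -25 deg
  cos(-25 deg) = 0.9063, sin(-25 deg) = -0.4226
  joint[2] = (7.3921, 8.8095) + 11.6 * (0.9063, -0.4226) = (7.3921 + 10.5132, 8.8095 + -4.9024) = (17.9052, 3.9071)
link 2: phi[2] = 50 + -75 + -35 = -60 deg
  cos(-60 deg) = 0.5000, sin(-60 deg) = -0.8660
  joint[3] = (17.9052, 3.9071) + 2.4 * (0.5000, -0.8660) = (17.9052 + 1.2000, 3.9071 + -2.0785) = (19.1052, 1.8287)
End effector: (19.1052, 1.8287)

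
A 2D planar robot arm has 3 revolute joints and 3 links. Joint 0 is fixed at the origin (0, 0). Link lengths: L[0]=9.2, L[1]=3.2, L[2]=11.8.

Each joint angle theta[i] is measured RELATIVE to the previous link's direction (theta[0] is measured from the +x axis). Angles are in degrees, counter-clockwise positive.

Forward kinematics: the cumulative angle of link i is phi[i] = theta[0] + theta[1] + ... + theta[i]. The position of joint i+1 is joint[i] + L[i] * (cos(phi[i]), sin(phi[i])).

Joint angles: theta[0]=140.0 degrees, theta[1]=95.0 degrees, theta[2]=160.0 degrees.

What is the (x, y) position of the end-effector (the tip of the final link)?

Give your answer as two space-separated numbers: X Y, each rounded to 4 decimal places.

joint[0] = (0.0000, 0.0000)  (base)
link 0: phi[0] = 140 = 140 deg
  cos(140 deg) = -0.7660, sin(140 deg) = 0.6428
  joint[1] = (0.0000, 0.0000) + 9.2 * (-0.7660, 0.6428) = (0.0000 + -7.0476, 0.0000 + 5.9136) = (-7.0476, 5.9136)
link 1: phi[1] = 140 + 95 = 235 deg
  cos(235 deg) = -0.5736, sin(235 deg) = -0.8192
  joint[2] = (-7.0476, 5.9136) + 3.2 * (-0.5736, -0.8192) = (-7.0476 + -1.8354, 5.9136 + -2.6213) = (-8.8831, 3.2924)
link 2: phi[2] = 140 + 95 + 160 = 395 deg
  cos(395 deg) = 0.8192, sin(395 deg) = 0.5736
  joint[3] = (-8.8831, 3.2924) + 11.8 * (0.8192, 0.5736) = (-8.8831 + 9.6660, 3.2924 + 6.7682) = (0.7829, 10.0606)
End effector: (0.7829, 10.0606)

Answer: 0.7829 10.0606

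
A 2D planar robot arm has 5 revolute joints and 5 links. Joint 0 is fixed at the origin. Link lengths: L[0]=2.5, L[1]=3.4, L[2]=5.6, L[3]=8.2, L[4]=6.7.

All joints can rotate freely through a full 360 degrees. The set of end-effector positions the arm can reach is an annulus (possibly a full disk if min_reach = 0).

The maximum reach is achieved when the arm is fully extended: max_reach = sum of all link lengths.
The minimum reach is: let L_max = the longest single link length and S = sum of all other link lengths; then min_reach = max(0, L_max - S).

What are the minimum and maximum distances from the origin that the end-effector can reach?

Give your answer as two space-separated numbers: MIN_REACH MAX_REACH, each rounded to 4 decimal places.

Link lengths: [2.5, 3.4, 5.6, 8.2, 6.7]
max_reach = 2.5 + 3.4 + 5.6 + 8.2 + 6.7 = 26.4
L_max = max([2.5, 3.4, 5.6, 8.2, 6.7]) = 8.2
S (sum of others) = 26.4 - 8.2 = 18.2
min_reach = max(0, 8.2 - 18.2) = max(0, -10) = 0

Answer: 0.0000 26.4000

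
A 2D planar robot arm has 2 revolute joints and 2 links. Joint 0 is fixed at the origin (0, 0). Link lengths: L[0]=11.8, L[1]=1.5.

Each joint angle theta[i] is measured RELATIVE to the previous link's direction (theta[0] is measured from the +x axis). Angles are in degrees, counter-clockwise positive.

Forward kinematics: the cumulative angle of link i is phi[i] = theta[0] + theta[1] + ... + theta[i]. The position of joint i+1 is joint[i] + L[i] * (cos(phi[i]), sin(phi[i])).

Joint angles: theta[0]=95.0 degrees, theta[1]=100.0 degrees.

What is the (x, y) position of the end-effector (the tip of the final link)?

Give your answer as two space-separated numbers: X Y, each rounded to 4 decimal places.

Answer: -2.4773 11.3669

Derivation:
joint[0] = (0.0000, 0.0000)  (base)
link 0: phi[0] = 95 = 95 deg
  cos(95 deg) = -0.0872, sin(95 deg) = 0.9962
  joint[1] = (0.0000, 0.0000) + 11.8 * (-0.0872, 0.9962) = (0.0000 + -1.0284, 0.0000 + 11.7551) = (-1.0284, 11.7551)
link 1: phi[1] = 95 + 100 = 195 deg
  cos(195 deg) = -0.9659, sin(195 deg) = -0.2588
  joint[2] = (-1.0284, 11.7551) + 1.5 * (-0.9659, -0.2588) = (-1.0284 + -1.4489, 11.7551 + -0.3882) = (-2.4773, 11.3669)
End effector: (-2.4773, 11.3669)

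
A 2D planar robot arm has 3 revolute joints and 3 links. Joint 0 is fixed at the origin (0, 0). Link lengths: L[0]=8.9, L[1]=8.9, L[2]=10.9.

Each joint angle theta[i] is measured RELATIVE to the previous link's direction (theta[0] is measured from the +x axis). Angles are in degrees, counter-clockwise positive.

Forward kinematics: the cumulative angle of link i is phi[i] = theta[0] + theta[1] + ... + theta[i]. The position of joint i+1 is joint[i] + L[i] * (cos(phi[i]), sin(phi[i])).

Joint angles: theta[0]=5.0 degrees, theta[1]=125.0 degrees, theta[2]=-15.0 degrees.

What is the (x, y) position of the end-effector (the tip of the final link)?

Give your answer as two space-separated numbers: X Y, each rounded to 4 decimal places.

joint[0] = (0.0000, 0.0000)  (base)
link 0: phi[0] = 5 = 5 deg
  cos(5 deg) = 0.9962, sin(5 deg) = 0.0872
  joint[1] = (0.0000, 0.0000) + 8.9 * (0.9962, 0.0872) = (0.0000 + 8.8661, 0.0000 + 0.7757) = (8.8661, 0.7757)
link 1: phi[1] = 5 + 125 = 130 deg
  cos(130 deg) = -0.6428, sin(130 deg) = 0.7660
  joint[2] = (8.8661, 0.7757) + 8.9 * (-0.6428, 0.7660) = (8.8661 + -5.7208, 0.7757 + 6.8178) = (3.1453, 7.5935)
link 2: phi[2] = 5 + 125 + -15 = 115 deg
  cos(115 deg) = -0.4226, sin(115 deg) = 0.9063
  joint[3] = (3.1453, 7.5935) + 10.9 * (-0.4226, 0.9063) = (3.1453 + -4.6065, 7.5935 + 9.8788) = (-1.4612, 17.4722)
End effector: (-1.4612, 17.4722)

Answer: -1.4612 17.4722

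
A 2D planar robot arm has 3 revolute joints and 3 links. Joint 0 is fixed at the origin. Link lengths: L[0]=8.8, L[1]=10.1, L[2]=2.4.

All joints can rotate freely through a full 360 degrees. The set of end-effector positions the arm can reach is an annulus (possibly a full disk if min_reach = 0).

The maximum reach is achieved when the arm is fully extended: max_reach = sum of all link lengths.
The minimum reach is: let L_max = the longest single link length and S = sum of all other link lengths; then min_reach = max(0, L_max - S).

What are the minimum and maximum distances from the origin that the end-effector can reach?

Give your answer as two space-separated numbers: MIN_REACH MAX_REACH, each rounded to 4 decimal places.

Link lengths: [8.8, 10.1, 2.4]
max_reach = 8.8 + 10.1 + 2.4 = 21.3
L_max = max([8.8, 10.1, 2.4]) = 10.1
S (sum of others) = 21.3 - 10.1 = 11.2
min_reach = max(0, 10.1 - 11.2) = max(0, -1.1) = 0

Answer: 0.0000 21.3000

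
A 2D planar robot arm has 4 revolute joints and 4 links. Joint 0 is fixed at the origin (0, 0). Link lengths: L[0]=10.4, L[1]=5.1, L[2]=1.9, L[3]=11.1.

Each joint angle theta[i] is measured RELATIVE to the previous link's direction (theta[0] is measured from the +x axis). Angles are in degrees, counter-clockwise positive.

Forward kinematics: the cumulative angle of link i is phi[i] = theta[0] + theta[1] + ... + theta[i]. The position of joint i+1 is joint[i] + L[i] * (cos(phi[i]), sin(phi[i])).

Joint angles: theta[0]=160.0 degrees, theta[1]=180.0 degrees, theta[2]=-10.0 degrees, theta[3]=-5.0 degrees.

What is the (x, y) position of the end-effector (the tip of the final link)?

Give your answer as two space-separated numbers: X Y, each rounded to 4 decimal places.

Answer: 5.7577 -5.5040

Derivation:
joint[0] = (0.0000, 0.0000)  (base)
link 0: phi[0] = 160 = 160 deg
  cos(160 deg) = -0.9397, sin(160 deg) = 0.3420
  joint[1] = (0.0000, 0.0000) + 10.4 * (-0.9397, 0.3420) = (0.0000 + -9.7728, 0.0000 + 3.5570) = (-9.7728, 3.5570)
link 1: phi[1] = 160 + 180 = 340 deg
  cos(340 deg) = 0.9397, sin(340 deg) = -0.3420
  joint[2] = (-9.7728, 3.5570) + 5.1 * (0.9397, -0.3420) = (-9.7728 + 4.7924, 3.5570 + -1.7443) = (-4.9804, 1.8127)
link 2: phi[2] = 160 + 180 + -10 = 330 deg
  cos(330 deg) = 0.8660, sin(330 deg) = -0.5000
  joint[3] = (-4.9804, 1.8127) + 1.9 * (0.8660, -0.5000) = (-4.9804 + 1.6454, 1.8127 + -0.9500) = (-3.3349, 0.8627)
link 3: phi[3] = 160 + 180 + -10 + -5 = 325 deg
  cos(325 deg) = 0.8192, sin(325 deg) = -0.5736
  joint[4] = (-3.3349, 0.8627) + 11.1 * (0.8192, -0.5736) = (-3.3349 + 9.0926, 0.8627 + -6.3667) = (5.7577, -5.5040)
End effector: (5.7577, -5.5040)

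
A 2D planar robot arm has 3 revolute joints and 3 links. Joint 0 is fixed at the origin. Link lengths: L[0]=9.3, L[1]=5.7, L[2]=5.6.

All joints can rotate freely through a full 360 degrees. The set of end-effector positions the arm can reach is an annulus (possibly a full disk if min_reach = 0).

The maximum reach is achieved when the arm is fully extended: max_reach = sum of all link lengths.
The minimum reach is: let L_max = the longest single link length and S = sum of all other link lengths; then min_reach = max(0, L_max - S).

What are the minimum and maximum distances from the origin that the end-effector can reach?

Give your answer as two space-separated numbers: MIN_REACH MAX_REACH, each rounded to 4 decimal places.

Answer: 0.0000 20.6000

Derivation:
Link lengths: [9.3, 5.7, 5.6]
max_reach = 9.3 + 5.7 + 5.6 = 20.6
L_max = max([9.3, 5.7, 5.6]) = 9.3
S (sum of others) = 20.6 - 9.3 = 11.3
min_reach = max(0, 9.3 - 11.3) = max(0, -2) = 0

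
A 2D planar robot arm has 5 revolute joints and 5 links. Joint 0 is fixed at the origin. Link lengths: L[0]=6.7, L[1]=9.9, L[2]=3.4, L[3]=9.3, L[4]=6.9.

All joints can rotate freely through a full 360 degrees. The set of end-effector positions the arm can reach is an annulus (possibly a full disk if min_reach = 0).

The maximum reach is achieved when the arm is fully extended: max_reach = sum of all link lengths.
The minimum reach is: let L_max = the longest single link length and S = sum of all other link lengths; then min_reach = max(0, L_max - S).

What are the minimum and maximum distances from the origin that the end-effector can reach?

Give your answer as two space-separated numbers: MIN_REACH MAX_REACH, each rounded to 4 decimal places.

Answer: 0.0000 36.2000

Derivation:
Link lengths: [6.7, 9.9, 3.4, 9.3, 6.9]
max_reach = 6.7 + 9.9 + 3.4 + 9.3 + 6.9 = 36.2
L_max = max([6.7, 9.9, 3.4, 9.3, 6.9]) = 9.9
S (sum of others) = 36.2 - 9.9 = 26.3
min_reach = max(0, 9.9 - 26.3) = max(0, -16.4) = 0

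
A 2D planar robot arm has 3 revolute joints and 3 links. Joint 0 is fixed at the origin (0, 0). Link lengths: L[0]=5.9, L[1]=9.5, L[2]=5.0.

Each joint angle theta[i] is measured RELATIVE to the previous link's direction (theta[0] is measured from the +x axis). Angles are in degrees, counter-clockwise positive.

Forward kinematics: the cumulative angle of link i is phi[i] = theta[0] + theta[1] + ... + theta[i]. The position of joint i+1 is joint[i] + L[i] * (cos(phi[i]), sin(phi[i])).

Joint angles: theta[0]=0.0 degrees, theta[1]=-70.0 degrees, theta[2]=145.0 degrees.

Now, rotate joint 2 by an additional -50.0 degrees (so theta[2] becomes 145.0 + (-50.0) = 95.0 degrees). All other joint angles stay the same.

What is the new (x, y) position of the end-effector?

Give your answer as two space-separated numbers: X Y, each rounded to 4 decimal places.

Answer: 13.6807 -6.8140

Derivation:
joint[0] = (0.0000, 0.0000)  (base)
link 0: phi[0] = 0 = 0 deg
  cos(0 deg) = 1.0000, sin(0 deg) = 0.0000
  joint[1] = (0.0000, 0.0000) + 5.9 * (1.0000, 0.0000) = (0.0000 + 5.9000, 0.0000 + 0.0000) = (5.9000, 0.0000)
link 1: phi[1] = 0 + -70 = -70 deg
  cos(-70 deg) = 0.3420, sin(-70 deg) = -0.9397
  joint[2] = (5.9000, 0.0000) + 9.5 * (0.3420, -0.9397) = (5.9000 + 3.2492, 0.0000 + -8.9271) = (9.1492, -8.9271)
link 2: phi[2] = 0 + -70 + 95 = 25 deg
  cos(25 deg) = 0.9063, sin(25 deg) = 0.4226
  joint[3] = (9.1492, -8.9271) + 5 * (0.9063, 0.4226) = (9.1492 + 4.5315, -8.9271 + 2.1131) = (13.6807, -6.8140)
End effector: (13.6807, -6.8140)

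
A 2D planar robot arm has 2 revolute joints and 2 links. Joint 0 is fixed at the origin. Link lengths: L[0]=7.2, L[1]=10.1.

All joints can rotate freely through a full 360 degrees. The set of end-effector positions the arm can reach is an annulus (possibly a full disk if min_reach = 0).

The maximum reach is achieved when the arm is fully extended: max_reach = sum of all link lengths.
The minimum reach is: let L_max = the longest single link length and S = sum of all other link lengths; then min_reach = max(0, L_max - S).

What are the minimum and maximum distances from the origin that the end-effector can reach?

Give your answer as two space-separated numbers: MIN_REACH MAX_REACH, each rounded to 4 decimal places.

Link lengths: [7.2, 10.1]
max_reach = 7.2 + 10.1 = 17.3
L_max = max([7.2, 10.1]) = 10.1
S (sum of others) = 17.3 - 10.1 = 7.2
min_reach = max(0, 10.1 - 7.2) = max(0, 2.9) = 2.9

Answer: 2.9000 17.3000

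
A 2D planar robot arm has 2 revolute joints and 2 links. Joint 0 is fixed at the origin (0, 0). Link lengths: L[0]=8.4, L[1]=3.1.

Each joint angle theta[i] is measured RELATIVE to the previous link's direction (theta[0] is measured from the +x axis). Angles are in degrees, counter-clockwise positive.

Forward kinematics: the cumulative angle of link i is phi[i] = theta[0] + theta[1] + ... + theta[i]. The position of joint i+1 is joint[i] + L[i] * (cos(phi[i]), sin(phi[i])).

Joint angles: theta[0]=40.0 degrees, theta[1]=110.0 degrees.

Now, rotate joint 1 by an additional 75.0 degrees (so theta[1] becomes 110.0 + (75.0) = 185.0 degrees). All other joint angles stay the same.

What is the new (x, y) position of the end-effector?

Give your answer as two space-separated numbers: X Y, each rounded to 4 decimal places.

Answer: 4.2427 3.2074

Derivation:
joint[0] = (0.0000, 0.0000)  (base)
link 0: phi[0] = 40 = 40 deg
  cos(40 deg) = 0.7660, sin(40 deg) = 0.6428
  joint[1] = (0.0000, 0.0000) + 8.4 * (0.7660, 0.6428) = (0.0000 + 6.4348, 0.0000 + 5.3994) = (6.4348, 5.3994)
link 1: phi[1] = 40 + 185 = 225 deg
  cos(225 deg) = -0.7071, sin(225 deg) = -0.7071
  joint[2] = (6.4348, 5.3994) + 3.1 * (-0.7071, -0.7071) = (6.4348 + -2.1920, 5.3994 + -2.1920) = (4.2427, 3.2074)
End effector: (4.2427, 3.2074)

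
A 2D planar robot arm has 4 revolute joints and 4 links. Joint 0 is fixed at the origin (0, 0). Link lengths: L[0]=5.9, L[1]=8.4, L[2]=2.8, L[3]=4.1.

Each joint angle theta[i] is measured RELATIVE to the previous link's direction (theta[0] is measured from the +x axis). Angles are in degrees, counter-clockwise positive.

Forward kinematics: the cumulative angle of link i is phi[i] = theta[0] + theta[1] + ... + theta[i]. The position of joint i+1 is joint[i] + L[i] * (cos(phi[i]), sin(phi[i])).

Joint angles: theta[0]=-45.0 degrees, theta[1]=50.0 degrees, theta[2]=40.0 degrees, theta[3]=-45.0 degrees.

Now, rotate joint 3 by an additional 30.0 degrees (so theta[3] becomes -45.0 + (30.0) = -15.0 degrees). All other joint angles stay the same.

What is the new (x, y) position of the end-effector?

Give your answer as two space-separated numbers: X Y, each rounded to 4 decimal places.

Answer: 18.0706 0.5901

Derivation:
joint[0] = (0.0000, 0.0000)  (base)
link 0: phi[0] = -45 = -45 deg
  cos(-45 deg) = 0.7071, sin(-45 deg) = -0.7071
  joint[1] = (0.0000, 0.0000) + 5.9 * (0.7071, -0.7071) = (0.0000 + 4.1719, 0.0000 + -4.1719) = (4.1719, -4.1719)
link 1: phi[1] = -45 + 50 = 5 deg
  cos(5 deg) = 0.9962, sin(5 deg) = 0.0872
  joint[2] = (4.1719, -4.1719) + 8.4 * (0.9962, 0.0872) = (4.1719 + 8.3680, -4.1719 + 0.7321) = (12.5400, -3.4398)
link 2: phi[2] = -45 + 50 + 40 = 45 deg
  cos(45 deg) = 0.7071, sin(45 deg) = 0.7071
  joint[3] = (12.5400, -3.4398) + 2.8 * (0.7071, 0.7071) = (12.5400 + 1.9799, -3.4398 + 1.9799) = (14.5199, -1.4599)
link 3: phi[3] = -45 + 50 + 40 + -15 = 30 deg
  cos(30 deg) = 0.8660, sin(30 deg) = 0.5000
  joint[4] = (14.5199, -1.4599) + 4.1 * (0.8660, 0.5000) = (14.5199 + 3.5507, -1.4599 + 2.0500) = (18.0706, 0.5901)
End effector: (18.0706, 0.5901)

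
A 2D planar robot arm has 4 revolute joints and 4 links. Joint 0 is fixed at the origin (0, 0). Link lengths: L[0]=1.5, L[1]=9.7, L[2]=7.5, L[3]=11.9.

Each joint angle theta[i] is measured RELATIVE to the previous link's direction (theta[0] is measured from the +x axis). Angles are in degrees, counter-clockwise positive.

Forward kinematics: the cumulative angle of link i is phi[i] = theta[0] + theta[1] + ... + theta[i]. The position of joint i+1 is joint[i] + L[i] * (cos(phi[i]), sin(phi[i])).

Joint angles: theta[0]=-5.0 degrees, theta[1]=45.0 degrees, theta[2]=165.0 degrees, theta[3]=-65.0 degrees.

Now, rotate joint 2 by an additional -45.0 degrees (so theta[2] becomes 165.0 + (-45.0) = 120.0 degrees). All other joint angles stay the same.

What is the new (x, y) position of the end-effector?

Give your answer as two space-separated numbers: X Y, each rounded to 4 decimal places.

joint[0] = (0.0000, 0.0000)  (base)
link 0: phi[0] = -5 = -5 deg
  cos(-5 deg) = 0.9962, sin(-5 deg) = -0.0872
  joint[1] = (0.0000, 0.0000) + 1.5 * (0.9962, -0.0872) = (0.0000 + 1.4943, 0.0000 + -0.1307) = (1.4943, -0.1307)
link 1: phi[1] = -5 + 45 = 40 deg
  cos(40 deg) = 0.7660, sin(40 deg) = 0.6428
  joint[2] = (1.4943, -0.1307) + 9.7 * (0.7660, 0.6428) = (1.4943 + 7.4306, -0.1307 + 6.2350) = (8.9249, 6.1043)
link 2: phi[2] = -5 + 45 + 120 = 160 deg
  cos(160 deg) = -0.9397, sin(160 deg) = 0.3420
  joint[3] = (8.9249, 6.1043) + 7.5 * (-0.9397, 0.3420) = (8.9249 + -7.0477, 6.1043 + 2.5652) = (1.8772, 8.6695)
link 3: phi[3] = -5 + 45 + 120 + -65 = 95 deg
  cos(95 deg) = -0.0872, sin(95 deg) = 0.9962
  joint[4] = (1.8772, 8.6695) + 11.9 * (-0.0872, 0.9962) = (1.8772 + -1.0372, 8.6695 + 11.8547) = (0.8401, 20.5242)
End effector: (0.8401, 20.5242)

Answer: 0.8401 20.5242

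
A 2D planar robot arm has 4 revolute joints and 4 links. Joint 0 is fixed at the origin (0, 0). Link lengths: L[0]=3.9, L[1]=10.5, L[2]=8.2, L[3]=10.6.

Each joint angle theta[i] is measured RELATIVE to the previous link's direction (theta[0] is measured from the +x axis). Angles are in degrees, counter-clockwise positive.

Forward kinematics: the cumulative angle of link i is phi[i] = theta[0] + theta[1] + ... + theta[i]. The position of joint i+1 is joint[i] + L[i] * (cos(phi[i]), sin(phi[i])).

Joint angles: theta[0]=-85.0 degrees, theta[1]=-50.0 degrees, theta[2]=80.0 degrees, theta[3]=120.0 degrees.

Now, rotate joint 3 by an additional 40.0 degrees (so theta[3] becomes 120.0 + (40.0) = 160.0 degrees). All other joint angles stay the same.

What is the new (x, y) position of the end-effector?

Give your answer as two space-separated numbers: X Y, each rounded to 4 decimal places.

Answer: -5.1249 -7.7880

Derivation:
joint[0] = (0.0000, 0.0000)  (base)
link 0: phi[0] = -85 = -85 deg
  cos(-85 deg) = 0.0872, sin(-85 deg) = -0.9962
  joint[1] = (0.0000, 0.0000) + 3.9 * (0.0872, -0.9962) = (0.0000 + 0.3399, 0.0000 + -3.8852) = (0.3399, -3.8852)
link 1: phi[1] = -85 + -50 = -135 deg
  cos(-135 deg) = -0.7071, sin(-135 deg) = -0.7071
  joint[2] = (0.3399, -3.8852) + 10.5 * (-0.7071, -0.7071) = (0.3399 + -7.4246, -3.8852 + -7.4246) = (-7.0847, -11.3098)
link 2: phi[2] = -85 + -50 + 80 = -55 deg
  cos(-55 deg) = 0.5736, sin(-55 deg) = -0.8192
  joint[3] = (-7.0847, -11.3098) + 8.2 * (0.5736, -0.8192) = (-7.0847 + 4.7033, -11.3098 + -6.7170) = (-2.3814, -18.0268)
link 3: phi[3] = -85 + -50 + 80 + 160 = 105 deg
  cos(105 deg) = -0.2588, sin(105 deg) = 0.9659
  joint[4] = (-2.3814, -18.0268) + 10.6 * (-0.2588, 0.9659) = (-2.3814 + -2.7435, -18.0268 + 10.2388) = (-5.1249, -7.7880)
End effector: (-5.1249, -7.7880)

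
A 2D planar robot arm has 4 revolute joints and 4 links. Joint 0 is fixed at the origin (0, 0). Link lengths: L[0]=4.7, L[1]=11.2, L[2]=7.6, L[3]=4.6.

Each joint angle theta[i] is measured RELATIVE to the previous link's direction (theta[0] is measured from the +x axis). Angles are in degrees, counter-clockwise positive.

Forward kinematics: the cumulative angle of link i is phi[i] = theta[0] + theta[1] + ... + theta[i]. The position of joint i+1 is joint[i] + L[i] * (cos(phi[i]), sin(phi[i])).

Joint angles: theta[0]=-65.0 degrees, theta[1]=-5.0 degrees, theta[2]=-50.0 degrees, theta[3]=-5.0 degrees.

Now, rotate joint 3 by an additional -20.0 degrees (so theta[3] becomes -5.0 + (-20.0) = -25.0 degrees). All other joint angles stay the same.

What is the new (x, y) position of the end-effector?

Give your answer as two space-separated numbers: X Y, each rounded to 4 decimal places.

joint[0] = (0.0000, 0.0000)  (base)
link 0: phi[0] = -65 = -65 deg
  cos(-65 deg) = 0.4226, sin(-65 deg) = -0.9063
  joint[1] = (0.0000, 0.0000) + 4.7 * (0.4226, -0.9063) = (0.0000 + 1.9863, 0.0000 + -4.2596) = (1.9863, -4.2596)
link 1: phi[1] = -65 + -5 = -70 deg
  cos(-70 deg) = 0.3420, sin(-70 deg) = -0.9397
  joint[2] = (1.9863, -4.2596) + 11.2 * (0.3420, -0.9397) = (1.9863 + 3.8306, -4.2596 + -10.5246) = (5.8169, -14.7842)
link 2: phi[2] = -65 + -5 + -50 = -120 deg
  cos(-120 deg) = -0.5000, sin(-120 deg) = -0.8660
  joint[3] = (5.8169, -14.7842) + 7.6 * (-0.5000, -0.8660) = (5.8169 + -3.8000, -14.7842 + -6.5818) = (2.0169, -21.3660)
link 3: phi[3] = -65 + -5 + -50 + -25 = -145 deg
  cos(-145 deg) = -0.8192, sin(-145 deg) = -0.5736
  joint[4] = (2.0169, -21.3660) + 4.6 * (-0.8192, -0.5736) = (2.0169 + -3.7681, -21.3660 + -2.6385) = (-1.7512, -24.0044)
End effector: (-1.7512, -24.0044)

Answer: -1.7512 -24.0044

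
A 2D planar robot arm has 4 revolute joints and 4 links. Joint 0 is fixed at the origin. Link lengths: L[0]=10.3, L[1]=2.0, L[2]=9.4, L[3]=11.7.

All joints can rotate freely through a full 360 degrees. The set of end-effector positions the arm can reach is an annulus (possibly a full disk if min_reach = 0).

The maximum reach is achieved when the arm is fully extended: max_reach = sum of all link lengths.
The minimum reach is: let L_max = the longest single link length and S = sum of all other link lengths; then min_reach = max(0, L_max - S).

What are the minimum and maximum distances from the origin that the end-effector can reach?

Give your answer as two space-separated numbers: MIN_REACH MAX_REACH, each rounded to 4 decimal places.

Link lengths: [10.3, 2.0, 9.4, 11.7]
max_reach = 10.3 + 2 + 9.4 + 11.7 = 33.4
L_max = max([10.3, 2.0, 9.4, 11.7]) = 11.7
S (sum of others) = 33.4 - 11.7 = 21.7
min_reach = max(0, 11.7 - 21.7) = max(0, -10) = 0

Answer: 0.0000 33.4000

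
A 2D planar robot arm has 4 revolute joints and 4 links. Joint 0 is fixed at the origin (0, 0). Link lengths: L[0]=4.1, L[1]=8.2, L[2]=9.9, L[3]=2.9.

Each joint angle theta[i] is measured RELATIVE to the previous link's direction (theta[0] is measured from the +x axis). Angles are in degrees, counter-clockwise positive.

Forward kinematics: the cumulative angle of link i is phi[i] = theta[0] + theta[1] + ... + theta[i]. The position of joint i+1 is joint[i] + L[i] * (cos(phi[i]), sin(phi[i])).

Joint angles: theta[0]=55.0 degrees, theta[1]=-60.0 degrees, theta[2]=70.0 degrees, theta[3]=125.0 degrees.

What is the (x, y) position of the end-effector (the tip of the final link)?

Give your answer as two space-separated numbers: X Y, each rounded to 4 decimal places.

joint[0] = (0.0000, 0.0000)  (base)
link 0: phi[0] = 55 = 55 deg
  cos(55 deg) = 0.5736, sin(55 deg) = 0.8192
  joint[1] = (0.0000, 0.0000) + 4.1 * (0.5736, 0.8192) = (0.0000 + 2.3517, 0.0000 + 3.3585) = (2.3517, 3.3585)
link 1: phi[1] = 55 + -60 = -5 deg
  cos(-5 deg) = 0.9962, sin(-5 deg) = -0.0872
  joint[2] = (2.3517, 3.3585) + 8.2 * (0.9962, -0.0872) = (2.3517 + 8.1688, 3.3585 + -0.7147) = (10.5205, 2.6438)
link 2: phi[2] = 55 + -60 + 70 = 65 deg
  cos(65 deg) = 0.4226, sin(65 deg) = 0.9063
  joint[3] = (10.5205, 2.6438) + 9.9 * (0.4226, 0.9063) = (10.5205 + 4.1839, 2.6438 + 8.9724) = (14.7044, 11.6163)
link 3: phi[3] = 55 + -60 + 70 + 125 = 190 deg
  cos(190 deg) = -0.9848, sin(190 deg) = -0.1736
  joint[4] = (14.7044, 11.6163) + 2.9 * (-0.9848, -0.1736) = (14.7044 + -2.8559, 11.6163 + -0.5036) = (11.8484, 11.1127)
End effector: (11.8484, 11.1127)

Answer: 11.8484 11.1127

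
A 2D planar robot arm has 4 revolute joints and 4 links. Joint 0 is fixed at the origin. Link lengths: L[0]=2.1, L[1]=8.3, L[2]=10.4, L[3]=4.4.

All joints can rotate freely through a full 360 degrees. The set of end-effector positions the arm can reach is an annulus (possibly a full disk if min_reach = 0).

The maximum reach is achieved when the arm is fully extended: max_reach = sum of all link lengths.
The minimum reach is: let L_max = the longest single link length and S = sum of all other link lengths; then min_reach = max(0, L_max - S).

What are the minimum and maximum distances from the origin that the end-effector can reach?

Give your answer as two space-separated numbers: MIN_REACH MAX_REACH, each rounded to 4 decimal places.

Link lengths: [2.1, 8.3, 10.4, 4.4]
max_reach = 2.1 + 8.3 + 10.4 + 4.4 = 25.2
L_max = max([2.1, 8.3, 10.4, 4.4]) = 10.4
S (sum of others) = 25.2 - 10.4 = 14.8
min_reach = max(0, 10.4 - 14.8) = max(0, -4.4) = 0

Answer: 0.0000 25.2000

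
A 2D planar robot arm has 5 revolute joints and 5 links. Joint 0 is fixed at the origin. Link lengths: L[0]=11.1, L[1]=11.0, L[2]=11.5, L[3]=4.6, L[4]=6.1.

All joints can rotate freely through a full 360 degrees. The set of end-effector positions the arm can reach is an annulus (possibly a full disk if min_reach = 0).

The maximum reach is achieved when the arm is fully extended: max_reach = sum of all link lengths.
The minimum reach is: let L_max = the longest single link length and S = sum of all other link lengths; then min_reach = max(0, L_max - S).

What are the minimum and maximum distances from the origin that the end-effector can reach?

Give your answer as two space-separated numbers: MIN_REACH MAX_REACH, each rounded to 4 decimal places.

Link lengths: [11.1, 11.0, 11.5, 4.6, 6.1]
max_reach = 11.1 + 11 + 11.5 + 4.6 + 6.1 = 44.3
L_max = max([11.1, 11.0, 11.5, 4.6, 6.1]) = 11.5
S (sum of others) = 44.3 - 11.5 = 32.8
min_reach = max(0, 11.5 - 32.8) = max(0, -21.3) = 0

Answer: 0.0000 44.3000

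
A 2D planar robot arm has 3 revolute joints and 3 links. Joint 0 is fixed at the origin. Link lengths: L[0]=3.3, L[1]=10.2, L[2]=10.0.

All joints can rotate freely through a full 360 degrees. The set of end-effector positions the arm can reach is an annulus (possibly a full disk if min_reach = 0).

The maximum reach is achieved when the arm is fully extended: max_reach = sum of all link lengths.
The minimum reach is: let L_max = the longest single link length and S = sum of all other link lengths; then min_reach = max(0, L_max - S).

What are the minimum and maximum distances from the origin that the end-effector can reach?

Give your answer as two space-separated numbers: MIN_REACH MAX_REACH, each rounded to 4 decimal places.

Link lengths: [3.3, 10.2, 10.0]
max_reach = 3.3 + 10.2 + 10 = 23.5
L_max = max([3.3, 10.2, 10.0]) = 10.2
S (sum of others) = 23.5 - 10.2 = 13.3
min_reach = max(0, 10.2 - 13.3) = max(0, -3.1) = 0

Answer: 0.0000 23.5000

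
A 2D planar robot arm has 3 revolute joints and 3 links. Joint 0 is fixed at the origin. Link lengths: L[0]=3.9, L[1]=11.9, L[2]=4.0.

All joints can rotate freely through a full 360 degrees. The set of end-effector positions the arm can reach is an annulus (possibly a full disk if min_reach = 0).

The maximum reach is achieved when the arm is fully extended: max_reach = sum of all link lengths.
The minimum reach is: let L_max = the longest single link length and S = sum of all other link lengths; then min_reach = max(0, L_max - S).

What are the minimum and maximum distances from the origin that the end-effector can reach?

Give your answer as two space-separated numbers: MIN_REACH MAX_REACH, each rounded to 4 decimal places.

Answer: 4.0000 19.8000

Derivation:
Link lengths: [3.9, 11.9, 4.0]
max_reach = 3.9 + 11.9 + 4 = 19.8
L_max = max([3.9, 11.9, 4.0]) = 11.9
S (sum of others) = 19.8 - 11.9 = 7.9
min_reach = max(0, 11.9 - 7.9) = max(0, 4) = 4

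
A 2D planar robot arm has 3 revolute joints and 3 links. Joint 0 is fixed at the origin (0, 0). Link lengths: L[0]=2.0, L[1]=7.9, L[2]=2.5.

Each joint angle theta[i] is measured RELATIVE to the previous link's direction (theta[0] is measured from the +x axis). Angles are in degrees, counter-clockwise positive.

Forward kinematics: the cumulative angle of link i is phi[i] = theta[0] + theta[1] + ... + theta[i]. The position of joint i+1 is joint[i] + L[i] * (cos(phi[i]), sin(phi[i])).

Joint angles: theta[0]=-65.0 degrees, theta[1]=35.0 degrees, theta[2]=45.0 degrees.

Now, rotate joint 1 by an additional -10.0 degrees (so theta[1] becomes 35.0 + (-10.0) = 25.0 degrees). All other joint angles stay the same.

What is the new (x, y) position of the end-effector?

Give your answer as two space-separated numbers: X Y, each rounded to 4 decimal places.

joint[0] = (0.0000, 0.0000)  (base)
link 0: phi[0] = -65 = -65 deg
  cos(-65 deg) = 0.4226, sin(-65 deg) = -0.9063
  joint[1] = (0.0000, 0.0000) + 2 * (0.4226, -0.9063) = (0.0000 + 0.8452, 0.0000 + -1.8126) = (0.8452, -1.8126)
link 1: phi[1] = -65 + 25 = -40 deg
  cos(-40 deg) = 0.7660, sin(-40 deg) = -0.6428
  joint[2] = (0.8452, -1.8126) + 7.9 * (0.7660, -0.6428) = (0.8452 + 6.0518, -1.8126 + -5.0780) = (6.8970, -6.8906)
link 2: phi[2] = -65 + 25 + 45 = 5 deg
  cos(5 deg) = 0.9962, sin(5 deg) = 0.0872
  joint[3] = (6.8970, -6.8906) + 2.5 * (0.9962, 0.0872) = (6.8970 + 2.4905, -6.8906 + 0.2179) = (9.3875, -6.6727)
End effector: (9.3875, -6.6727)

Answer: 9.3875 -6.6727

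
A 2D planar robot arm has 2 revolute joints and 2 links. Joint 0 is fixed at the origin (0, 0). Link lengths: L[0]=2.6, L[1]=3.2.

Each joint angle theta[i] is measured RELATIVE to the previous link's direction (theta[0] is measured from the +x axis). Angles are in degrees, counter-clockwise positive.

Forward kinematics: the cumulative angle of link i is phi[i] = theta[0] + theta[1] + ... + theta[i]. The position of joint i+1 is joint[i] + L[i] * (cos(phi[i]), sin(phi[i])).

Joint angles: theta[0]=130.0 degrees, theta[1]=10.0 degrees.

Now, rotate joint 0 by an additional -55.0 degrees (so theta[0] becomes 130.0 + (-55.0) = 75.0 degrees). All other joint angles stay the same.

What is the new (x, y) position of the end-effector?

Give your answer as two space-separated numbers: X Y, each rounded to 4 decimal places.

Answer: 0.9518 5.6992

Derivation:
joint[0] = (0.0000, 0.0000)  (base)
link 0: phi[0] = 75 = 75 deg
  cos(75 deg) = 0.2588, sin(75 deg) = 0.9659
  joint[1] = (0.0000, 0.0000) + 2.6 * (0.2588, 0.9659) = (0.0000 + 0.6729, 0.0000 + 2.5114) = (0.6729, 2.5114)
link 1: phi[1] = 75 + 10 = 85 deg
  cos(85 deg) = 0.0872, sin(85 deg) = 0.9962
  joint[2] = (0.6729, 2.5114) + 3.2 * (0.0872, 0.9962) = (0.6729 + 0.2789, 2.5114 + 3.1878) = (0.9518, 5.6992)
End effector: (0.9518, 5.6992)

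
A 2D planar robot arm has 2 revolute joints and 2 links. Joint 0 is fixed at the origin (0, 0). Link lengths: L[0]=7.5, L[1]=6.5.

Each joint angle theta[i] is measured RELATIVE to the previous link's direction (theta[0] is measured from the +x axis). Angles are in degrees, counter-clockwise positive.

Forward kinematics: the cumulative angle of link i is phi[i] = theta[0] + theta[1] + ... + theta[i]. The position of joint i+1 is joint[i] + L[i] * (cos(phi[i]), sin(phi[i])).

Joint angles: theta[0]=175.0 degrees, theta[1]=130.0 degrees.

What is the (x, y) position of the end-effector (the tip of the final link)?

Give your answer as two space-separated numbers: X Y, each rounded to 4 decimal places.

joint[0] = (0.0000, 0.0000)  (base)
link 0: phi[0] = 175 = 175 deg
  cos(175 deg) = -0.9962, sin(175 deg) = 0.0872
  joint[1] = (0.0000, 0.0000) + 7.5 * (-0.9962, 0.0872) = (0.0000 + -7.4715, 0.0000 + 0.6537) = (-7.4715, 0.6537)
link 1: phi[1] = 175 + 130 = 305 deg
  cos(305 deg) = 0.5736, sin(305 deg) = -0.8192
  joint[2] = (-7.4715, 0.6537) + 6.5 * (0.5736, -0.8192) = (-7.4715 + 3.7282, 0.6537 + -5.3245) = (-3.7432, -4.6708)
End effector: (-3.7432, -4.6708)

Answer: -3.7432 -4.6708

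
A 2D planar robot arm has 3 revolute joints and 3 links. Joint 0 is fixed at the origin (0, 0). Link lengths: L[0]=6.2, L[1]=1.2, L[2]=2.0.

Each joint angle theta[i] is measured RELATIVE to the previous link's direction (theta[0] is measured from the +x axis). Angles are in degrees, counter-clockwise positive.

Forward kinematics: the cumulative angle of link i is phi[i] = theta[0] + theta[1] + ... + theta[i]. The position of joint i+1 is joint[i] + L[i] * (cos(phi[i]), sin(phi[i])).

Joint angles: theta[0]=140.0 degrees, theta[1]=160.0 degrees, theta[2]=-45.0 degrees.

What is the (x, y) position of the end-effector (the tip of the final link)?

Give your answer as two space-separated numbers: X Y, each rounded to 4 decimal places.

joint[0] = (0.0000, 0.0000)  (base)
link 0: phi[0] = 140 = 140 deg
  cos(140 deg) = -0.7660, sin(140 deg) = 0.6428
  joint[1] = (0.0000, 0.0000) + 6.2 * (-0.7660, 0.6428) = (0.0000 + -4.7495, 0.0000 + 3.9853) = (-4.7495, 3.9853)
link 1: phi[1] = 140 + 160 = 300 deg
  cos(300 deg) = 0.5000, sin(300 deg) = -0.8660
  joint[2] = (-4.7495, 3.9853) + 1.2 * (0.5000, -0.8660) = (-4.7495 + 0.6000, 3.9853 + -1.0392) = (-4.1495, 2.9461)
link 2: phi[2] = 140 + 160 + -45 = 255 deg
  cos(255 deg) = -0.2588, sin(255 deg) = -0.9659
  joint[3] = (-4.1495, 2.9461) + 2 * (-0.2588, -0.9659) = (-4.1495 + -0.5176, 2.9461 + -1.9319) = (-4.6671, 1.0142)
End effector: (-4.6671, 1.0142)

Answer: -4.6671 1.0142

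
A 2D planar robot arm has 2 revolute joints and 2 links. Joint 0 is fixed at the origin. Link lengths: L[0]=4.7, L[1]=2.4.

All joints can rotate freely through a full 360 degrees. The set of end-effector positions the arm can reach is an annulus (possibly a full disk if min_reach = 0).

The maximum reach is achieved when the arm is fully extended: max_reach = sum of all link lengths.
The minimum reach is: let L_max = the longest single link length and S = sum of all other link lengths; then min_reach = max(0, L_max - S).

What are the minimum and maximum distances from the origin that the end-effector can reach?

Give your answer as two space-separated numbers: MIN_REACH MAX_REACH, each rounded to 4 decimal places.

Answer: 2.3000 7.1000

Derivation:
Link lengths: [4.7, 2.4]
max_reach = 4.7 + 2.4 = 7.1
L_max = max([4.7, 2.4]) = 4.7
S (sum of others) = 7.1 - 4.7 = 2.4
min_reach = max(0, 4.7 - 2.4) = max(0, 2.3) = 2.3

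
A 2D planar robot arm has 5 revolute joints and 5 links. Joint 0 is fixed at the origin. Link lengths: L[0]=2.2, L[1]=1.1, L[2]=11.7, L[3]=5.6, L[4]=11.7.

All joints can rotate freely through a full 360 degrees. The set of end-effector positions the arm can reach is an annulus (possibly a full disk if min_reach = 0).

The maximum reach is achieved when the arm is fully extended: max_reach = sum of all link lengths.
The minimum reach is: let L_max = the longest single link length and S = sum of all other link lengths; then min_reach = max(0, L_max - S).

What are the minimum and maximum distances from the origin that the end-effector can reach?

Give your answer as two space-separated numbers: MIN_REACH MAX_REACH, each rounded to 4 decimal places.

Answer: 0.0000 32.3000

Derivation:
Link lengths: [2.2, 1.1, 11.7, 5.6, 11.7]
max_reach = 2.2 + 1.1 + 11.7 + 5.6 + 11.7 = 32.3
L_max = max([2.2, 1.1, 11.7, 5.6, 11.7]) = 11.7
S (sum of others) = 32.3 - 11.7 = 20.6
min_reach = max(0, 11.7 - 20.6) = max(0, -8.9) = 0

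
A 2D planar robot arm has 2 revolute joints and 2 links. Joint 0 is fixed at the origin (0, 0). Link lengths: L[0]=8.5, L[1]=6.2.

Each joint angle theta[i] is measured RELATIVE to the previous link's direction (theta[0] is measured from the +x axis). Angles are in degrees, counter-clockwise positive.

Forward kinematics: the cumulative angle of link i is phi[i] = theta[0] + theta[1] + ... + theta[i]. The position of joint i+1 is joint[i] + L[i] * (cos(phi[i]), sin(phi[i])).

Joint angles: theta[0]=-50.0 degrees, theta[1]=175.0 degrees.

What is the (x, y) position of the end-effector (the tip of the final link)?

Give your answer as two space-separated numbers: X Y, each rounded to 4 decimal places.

joint[0] = (0.0000, 0.0000)  (base)
link 0: phi[0] = -50 = -50 deg
  cos(-50 deg) = 0.6428, sin(-50 deg) = -0.7660
  joint[1] = (0.0000, 0.0000) + 8.5 * (0.6428, -0.7660) = (0.0000 + 5.4637, 0.0000 + -6.5114) = (5.4637, -6.5114)
link 1: phi[1] = -50 + 175 = 125 deg
  cos(125 deg) = -0.5736, sin(125 deg) = 0.8192
  joint[2] = (5.4637, -6.5114) + 6.2 * (-0.5736, 0.8192) = (5.4637 + -3.5562, -6.5114 + 5.0787) = (1.9075, -1.4326)
End effector: (1.9075, -1.4326)

Answer: 1.9075 -1.4326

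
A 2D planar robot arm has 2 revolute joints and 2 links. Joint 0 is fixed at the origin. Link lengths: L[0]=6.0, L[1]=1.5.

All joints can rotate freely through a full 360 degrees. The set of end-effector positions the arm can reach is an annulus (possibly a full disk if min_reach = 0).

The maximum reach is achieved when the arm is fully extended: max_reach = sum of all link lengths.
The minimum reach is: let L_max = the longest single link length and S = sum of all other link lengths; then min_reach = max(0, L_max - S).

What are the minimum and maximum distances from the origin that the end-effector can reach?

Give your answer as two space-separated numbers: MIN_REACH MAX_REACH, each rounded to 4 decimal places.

Link lengths: [6.0, 1.5]
max_reach = 6 + 1.5 = 7.5
L_max = max([6.0, 1.5]) = 6
S (sum of others) = 7.5 - 6 = 1.5
min_reach = max(0, 6 - 1.5) = max(0, 4.5) = 4.5

Answer: 4.5000 7.5000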